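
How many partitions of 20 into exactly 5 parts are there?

Counting exhaustively, 84 partitions satisfy the conditions.

84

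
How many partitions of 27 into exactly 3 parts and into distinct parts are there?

There are too many to list fully; the first 12 (by largest part) are:
24+2+1
23+3+1
22+4+1
22+3+2
21+5+1
21+4+2
20+6+1
20+5+2
20+4+3
19+7+1
19+6+2
19+5+3
…and 36 more, for 48 total.

48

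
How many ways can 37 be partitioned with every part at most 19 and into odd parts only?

667

Systematic enumeration (by largest part, then next-largest, …) yields 667.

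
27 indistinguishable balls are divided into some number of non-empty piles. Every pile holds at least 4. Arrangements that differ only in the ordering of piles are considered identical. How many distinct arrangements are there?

81

A full systematic count gives 81.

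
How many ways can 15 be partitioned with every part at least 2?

41

There are too many to list fully; the first 12 (by largest part) are:
15
13, 2
12, 3
11, 4
11, 2, 2
10, 5
10, 3, 2
9, 6
9, 4, 2
9, 3, 3
9, 2, 2, 2
8, 7
…and 29 more, for 41 total.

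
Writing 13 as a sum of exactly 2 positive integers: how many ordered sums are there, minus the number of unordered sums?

Ordered (compositions into 2 parts): C(12,1) = 12.
Partitions of 13 into exactly 2 parts: 6.
Difference: 12 − 6 = 6.

6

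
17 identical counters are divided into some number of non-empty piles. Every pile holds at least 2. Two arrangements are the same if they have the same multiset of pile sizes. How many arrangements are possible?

66

There are too many to list fully; the first 12 (by largest part) are:
17
2,15
3,14
4,13
2,2,13
5,12
2,3,12
6,11
2,4,11
3,3,11
2,2,2,11
7,10
…and 54 more, for 66 total.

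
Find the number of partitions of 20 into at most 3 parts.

A partial list (first 12 by largest part):
20
1, 19
2, 18
1, 1, 18
3, 17
1, 2, 17
4, 16
1, 3, 16
2, 2, 16
5, 15
1, 4, 15
2, 3, 15
…and 32 more, for 44 total.

44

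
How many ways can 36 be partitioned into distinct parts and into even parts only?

A partial list (first 12 by largest part):
36
34 + 2
32 + 4
30 + 6
30 + 4 + 2
28 + 8
28 + 6 + 2
26 + 10
26 + 8 + 2
26 + 6 + 4
24 + 12
24 + 10 + 2
…and 34 more, for 46 total.

46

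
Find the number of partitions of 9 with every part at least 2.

8

Enumerating:
9
7+2
6+3
5+4
5+2+2
4+3+2
3+3+3
3+2+2+2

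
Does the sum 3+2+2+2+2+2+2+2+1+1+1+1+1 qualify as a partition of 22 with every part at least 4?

The parts sum to 22, and the condition 'every summand is at least 4' is violated.

No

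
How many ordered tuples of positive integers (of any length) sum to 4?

The number of compositions of n is 2^(n−1); here 2^3 = 8.

8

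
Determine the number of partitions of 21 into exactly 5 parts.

There are 101 such partitions.

101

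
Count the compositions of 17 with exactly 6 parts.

Equivalently, choose which 5 of the 16 gaps become plus signs: C(16,5) = 4368.

4368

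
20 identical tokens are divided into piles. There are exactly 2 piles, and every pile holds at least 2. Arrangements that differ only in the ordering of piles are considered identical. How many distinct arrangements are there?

Listing the qualifying partitions of 20:
18+2
17+3
16+4
15+5
14+6
13+7
12+8
11+9
10+10

9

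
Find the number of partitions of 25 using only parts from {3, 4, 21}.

3

They are:
21, 4
4, 4, 4, 4, 3, 3, 3
4, 3, 3, 3, 3, 3, 3, 3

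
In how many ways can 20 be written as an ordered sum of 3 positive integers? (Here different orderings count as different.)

Equivalently, choose which 2 of the 19 gaps become plus signs: C(19,2) = 171.

171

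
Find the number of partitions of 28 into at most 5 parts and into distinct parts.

There are 207 such partitions.

207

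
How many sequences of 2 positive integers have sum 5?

Place 1 bars in the 4 internal gaps of a row of 5 dots: C(4,1) = 4.

4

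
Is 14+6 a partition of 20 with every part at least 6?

The parts sum to 20, and the condition 'every summand is at least 6' holds.

Yes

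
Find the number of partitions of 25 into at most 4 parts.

185

Direct enumeration gives 185 partitions.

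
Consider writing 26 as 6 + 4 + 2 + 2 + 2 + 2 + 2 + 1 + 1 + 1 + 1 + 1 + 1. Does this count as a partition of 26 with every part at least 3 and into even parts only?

No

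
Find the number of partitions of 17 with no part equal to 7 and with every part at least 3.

20

They are:
17
14 + 3
13 + 4
12 + 5
11 + 6
11 + 3 + 3
10 + 4 + 3
9 + 8
9 + 5 + 3
9 + 4 + 4
8 + 6 + 3
8 + 5 + 4
8 + 3 + 3 + 3
6 + 6 + 5
6 + 5 + 3 + 3
6 + 4 + 4 + 3
5 + 5 + 4 + 3
5 + 4 + 4 + 4
5 + 3 + 3 + 3 + 3
4 + 4 + 3 + 3 + 3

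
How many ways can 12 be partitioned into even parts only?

They are:
12
2 + 10
4 + 8
2 + 2 + 8
6 + 6
2 + 4 + 6
2 + 2 + 2 + 6
4 + 4 + 4
2 + 2 + 4 + 4
2 + 2 + 2 + 2 + 4
2 + 2 + 2 + 2 + 2 + 2

11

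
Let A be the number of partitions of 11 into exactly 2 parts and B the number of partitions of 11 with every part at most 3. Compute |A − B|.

Partitions of 11 into exactly 2 parts: 5.
Partitions of 11 with every part at most 3: 16.
|5 − 16| = 11.

11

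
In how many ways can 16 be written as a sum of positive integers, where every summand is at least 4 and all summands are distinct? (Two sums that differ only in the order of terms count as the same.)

They are:
16
12, 4
11, 5
10, 6
9, 7
7, 5, 4

6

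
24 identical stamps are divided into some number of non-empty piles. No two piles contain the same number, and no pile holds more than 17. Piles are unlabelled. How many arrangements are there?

108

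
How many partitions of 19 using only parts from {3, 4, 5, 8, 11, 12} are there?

12

The partitions of 19 that satisfy the conditions:
3, 4, 12
8, 11
3, 5, 11
4, 4, 11
3, 8, 8
3, 3, 5, 8
3, 4, 4, 8
4, 5, 5, 5
3, 3, 3, 5, 5
3, 3, 4, 4, 5
3, 4, 4, 4, 4
3, 3, 3, 3, 3, 4
Counting gives 12.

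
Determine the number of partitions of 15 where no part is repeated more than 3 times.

105

Systematic enumeration (by largest part, then next-largest, …) yields 105.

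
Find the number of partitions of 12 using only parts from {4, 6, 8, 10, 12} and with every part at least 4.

Enumerating:
12
8 + 4
6 + 6
4 + 4 + 4

4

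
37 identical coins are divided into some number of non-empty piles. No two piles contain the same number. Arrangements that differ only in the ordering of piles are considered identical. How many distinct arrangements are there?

760

Enumerating by decreasing first part gives 760 partitions in all.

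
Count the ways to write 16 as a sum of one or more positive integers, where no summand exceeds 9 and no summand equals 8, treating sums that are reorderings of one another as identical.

179

Systematic enumeration (by largest part, then next-largest, …) yields 179.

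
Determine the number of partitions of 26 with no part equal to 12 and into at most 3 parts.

A partial list (first 12 by largest part):
26
25+1
24+2
24+1+1
23+3
23+2+1
22+4
22+3+1
22+2+2
21+5
21+4+1
21+3+2
…and 50 more, for 62 total.

62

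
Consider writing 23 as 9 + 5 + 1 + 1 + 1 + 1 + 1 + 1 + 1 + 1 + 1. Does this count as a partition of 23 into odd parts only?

The parts sum to 23, and the condition 'every summand is odd' holds.

Yes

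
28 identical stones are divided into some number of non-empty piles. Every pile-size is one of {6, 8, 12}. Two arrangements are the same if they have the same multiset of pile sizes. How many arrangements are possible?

They are:
12, 8, 8
8, 8, 6, 6
Counting gives 2.

2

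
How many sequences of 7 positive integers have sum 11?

210

Equivalently, choose which 6 of the 10 gaps become plus signs: C(10,6) = 210.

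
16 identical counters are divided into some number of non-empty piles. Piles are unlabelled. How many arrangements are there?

231

Direct enumeration gives 231 partitions.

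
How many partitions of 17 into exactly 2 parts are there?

They are:
16 + 1
15 + 2
14 + 3
13 + 4
12 + 5
11 + 6
10 + 7
9 + 8
Counting gives 8.

8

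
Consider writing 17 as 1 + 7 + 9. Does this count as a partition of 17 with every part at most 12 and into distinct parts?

The parts sum to 17, and the condition 'no summand exceeds 12' holds; the condition 'all summands are distinct' holds.

Yes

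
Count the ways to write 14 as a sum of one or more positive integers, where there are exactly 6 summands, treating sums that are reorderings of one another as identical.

20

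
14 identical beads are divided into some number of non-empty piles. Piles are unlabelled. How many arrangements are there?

Counting exhaustively, 135 partitions satisfy the conditions.

135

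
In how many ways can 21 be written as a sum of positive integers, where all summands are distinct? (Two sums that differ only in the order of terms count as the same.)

Enumerating by decreasing first part gives 76 partitions in all.

76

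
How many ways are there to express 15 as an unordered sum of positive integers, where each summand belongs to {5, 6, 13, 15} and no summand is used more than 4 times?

2

The partitions of 15 that satisfy the conditions:
15
5+5+5
Counting gives 2.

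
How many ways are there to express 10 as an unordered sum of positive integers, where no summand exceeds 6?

There are too many to list fully; the first 12 (by largest part) are:
4,6
1,3,6
2,2,6
1,1,2,6
1,1,1,1,6
5,5
1,4,5
2,3,5
1,1,3,5
1,2,2,5
1,1,1,2,5
1,1,1,1,1,5
…and 23 more, for 35 total.

35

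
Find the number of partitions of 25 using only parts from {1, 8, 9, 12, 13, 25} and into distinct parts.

2

Listing the qualifying partitions of 25:
25
12 + 13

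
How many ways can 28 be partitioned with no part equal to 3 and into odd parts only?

80

Counting exhaustively, 80 partitions satisfy the conditions.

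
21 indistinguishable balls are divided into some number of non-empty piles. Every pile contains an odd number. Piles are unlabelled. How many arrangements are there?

76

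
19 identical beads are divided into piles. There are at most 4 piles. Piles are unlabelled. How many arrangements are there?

There are 94 such partitions.

94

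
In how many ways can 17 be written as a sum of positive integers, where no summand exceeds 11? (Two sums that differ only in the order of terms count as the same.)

Enumerating by decreasing first part gives 278 partitions in all.

278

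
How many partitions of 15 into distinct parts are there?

27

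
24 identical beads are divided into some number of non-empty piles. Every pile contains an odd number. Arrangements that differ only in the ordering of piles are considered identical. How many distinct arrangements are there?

122

Counting exhaustively, 122 partitions satisfy the conditions.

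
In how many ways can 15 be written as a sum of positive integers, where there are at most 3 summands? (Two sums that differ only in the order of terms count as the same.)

27

There are too many to list fully; the first 12 (by largest part) are:
15
14, 1
13, 2
13, 1, 1
12, 3
12, 2, 1
11, 4
11, 3, 1
11, 2, 2
10, 5
10, 4, 1
10, 3, 2
…and 15 more, for 27 total.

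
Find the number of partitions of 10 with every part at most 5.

There are too many to list fully; the first 12 (by largest part) are:
5+5
1+4+5
2+3+5
1+1+3+5
1+2+2+5
1+1+1+2+5
1+1+1+1+1+5
2+4+4
1+1+4+4
3+3+4
1+2+3+4
1+1+1+3+4
…and 18 more, for 30 total.

30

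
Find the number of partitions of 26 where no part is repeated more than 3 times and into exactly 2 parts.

13

They are:
1, 25
2, 24
3, 23
4, 22
5, 21
6, 20
7, 19
8, 18
9, 17
10, 16
11, 15
12, 14
13, 13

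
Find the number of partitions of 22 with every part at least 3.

Systematic enumeration (by largest part, then next-largest, …) yields 73.

73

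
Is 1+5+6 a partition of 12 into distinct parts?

Yes

The parts sum to 12, and the condition 'all summands are distinct' holds.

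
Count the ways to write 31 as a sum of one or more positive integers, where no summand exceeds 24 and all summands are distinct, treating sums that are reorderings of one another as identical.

326

A full systematic count gives 326.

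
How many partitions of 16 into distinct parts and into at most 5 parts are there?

32

There are too many to list fully; the first 12 (by largest part) are:
16
15, 1
14, 2
13, 3
13, 2, 1
12, 4
12, 3, 1
11, 5
11, 4, 1
11, 3, 2
10, 6
10, 5, 1
…and 20 more, for 32 total.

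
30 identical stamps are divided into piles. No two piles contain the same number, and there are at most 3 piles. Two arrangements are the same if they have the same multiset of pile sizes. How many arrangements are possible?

Counting exhaustively, 76 partitions satisfy the conditions.

76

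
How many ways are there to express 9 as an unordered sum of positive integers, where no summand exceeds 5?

23

Enumerating:
5, 4
5, 3, 1
5, 2, 2
5, 2, 1, 1
5, 1, 1, 1, 1
4, 4, 1
4, 3, 2
4, 3, 1, 1
4, 2, 2, 1
4, 2, 1, 1, 1
4, 1, 1, 1, 1, 1
3, 3, 3
3, 3, 2, 1
3, 3, 1, 1, 1
3, 2, 2, 2
3, 2, 2, 1, 1
3, 2, 1, 1, 1, 1
3, 1, 1, 1, 1, 1, 1
2, 2, 2, 2, 1
2, 2, 2, 1, 1, 1
2, 2, 1, 1, 1, 1, 1
2, 1, 1, 1, 1, 1, 1, 1
1, 1, 1, 1, 1, 1, 1, 1, 1
That's 23 in total.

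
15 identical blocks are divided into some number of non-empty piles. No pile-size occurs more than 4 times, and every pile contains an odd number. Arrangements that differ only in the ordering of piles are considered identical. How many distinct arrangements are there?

16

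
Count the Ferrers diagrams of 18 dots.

There are 385 such partitions.

385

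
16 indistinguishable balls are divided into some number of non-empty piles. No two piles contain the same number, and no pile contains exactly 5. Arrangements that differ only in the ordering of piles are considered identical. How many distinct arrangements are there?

The partitions of 16 that satisfy the conditions:
16
15,1
14,2
13,3
13,2,1
12,4
12,3,1
11,4,1
11,3,2
10,6
10,4,2
10,3,2,1
9,7
9,6,1
9,4,3
9,4,2,1
8,7,1
8,6,2
8,4,3,1
7,6,3
7,6,2,1
7,4,3,2
6,4,3,2,1

23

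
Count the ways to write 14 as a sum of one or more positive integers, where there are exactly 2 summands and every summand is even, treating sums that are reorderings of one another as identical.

The partitions of 14 that satisfy the conditions:
2+12
4+10
6+8

3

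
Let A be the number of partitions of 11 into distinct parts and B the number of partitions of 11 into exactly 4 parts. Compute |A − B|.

1

Partitions of 11 into distinct parts: 12.
Partitions of 11 into exactly 4 parts: 11.
|12 − 11| = 1.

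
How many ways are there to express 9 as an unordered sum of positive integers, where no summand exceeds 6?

26

A partial list (first 12 by largest part):
6, 3
6, 2, 1
6, 1, 1, 1
5, 4
5, 3, 1
5, 2, 2
5, 2, 1, 1
5, 1, 1, 1, 1
4, 4, 1
4, 3, 2
4, 3, 1, 1
4, 2, 2, 1
…and 14 more, for 26 total.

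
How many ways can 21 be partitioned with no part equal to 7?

Counting exhaustively, 657 partitions satisfy the conditions.

657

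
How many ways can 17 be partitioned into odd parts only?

There are too many to list fully; the first 12 (by largest part) are:
17
15, 1, 1
13, 3, 1
13, 1, 1, 1, 1
11, 5, 1
11, 3, 3
11, 3, 1, 1, 1
11, 1, 1, 1, 1, 1, 1
9, 7, 1
9, 5, 3
9, 5, 1, 1, 1
9, 3, 3, 1, 1
…and 26 more, for 38 total.

38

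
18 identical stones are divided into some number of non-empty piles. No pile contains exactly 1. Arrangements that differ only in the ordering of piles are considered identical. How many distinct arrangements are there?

88

Counting exhaustively, 88 partitions satisfy the conditions.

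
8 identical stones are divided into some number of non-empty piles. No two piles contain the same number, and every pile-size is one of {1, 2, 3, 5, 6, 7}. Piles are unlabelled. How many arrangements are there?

4

Listing the qualifying partitions of 8:
7+1
6+2
5+3
5+2+1
Counting gives 4.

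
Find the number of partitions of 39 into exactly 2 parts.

Enumerating:
38+1
37+2
36+3
35+4
34+5
33+6
32+7
31+8
30+9
29+10
28+11
27+12
26+13
25+14
24+15
23+16
22+17
21+18
20+19

19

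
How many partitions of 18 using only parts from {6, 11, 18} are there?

Enumerating:
18
6 + 6 + 6

2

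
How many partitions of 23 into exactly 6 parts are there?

Enumerating by decreasing first part gives 163 partitions in all.

163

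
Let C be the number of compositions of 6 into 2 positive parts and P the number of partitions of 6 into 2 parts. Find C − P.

2

Compositions: C(5,1) = 5.
Partitions of 6 into exactly 2 parts: 3.
Difference: 5 − 3 = 2.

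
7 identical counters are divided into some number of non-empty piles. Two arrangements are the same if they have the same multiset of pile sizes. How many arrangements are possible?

15

The partitions of 7 that satisfy the conditions:
7
1 + 6
2 + 5
1 + 1 + 5
3 + 4
1 + 2 + 4
1 + 1 + 1 + 4
1 + 3 + 3
2 + 2 + 3
1 + 1 + 2 + 3
1 + 1 + 1 + 1 + 3
1 + 2 + 2 + 2
1 + 1 + 1 + 2 + 2
1 + 1 + 1 + 1 + 1 + 2
1 + 1 + 1 + 1 + 1 + 1 + 1
That's 15 in total.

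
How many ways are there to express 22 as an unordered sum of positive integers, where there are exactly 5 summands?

There are 119 such partitions.

119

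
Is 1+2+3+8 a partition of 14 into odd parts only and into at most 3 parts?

No

The parts sum to 14, and the condition 'every summand is odd' is violated.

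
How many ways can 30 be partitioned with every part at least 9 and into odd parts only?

Listing the qualifying partitions of 30:
21,9
19,11
17,13
15,15
That's 4 in total.

4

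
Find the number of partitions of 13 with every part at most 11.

Direct enumeration gives 99 partitions.

99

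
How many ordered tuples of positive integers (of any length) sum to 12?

Each of the 11 gaps between 12 units is either a break or not: 2^11 = 2048.

2048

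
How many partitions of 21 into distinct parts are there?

76

Enumerating by decreasing first part gives 76 partitions in all.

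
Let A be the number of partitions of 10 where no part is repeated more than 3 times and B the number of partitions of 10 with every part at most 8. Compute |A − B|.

11

Partitions of 10 where no part is repeated more than 3 times: 29.
Partitions of 10 with every part at most 8: 40.
|29 − 40| = 11.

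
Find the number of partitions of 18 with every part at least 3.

33

There are too many to list fully; the first 12 (by largest part) are:
18
15,3
14,4
13,5
12,6
12,3,3
11,7
11,4,3
10,8
10,5,3
10,4,4
9,9
…and 21 more, for 33 total.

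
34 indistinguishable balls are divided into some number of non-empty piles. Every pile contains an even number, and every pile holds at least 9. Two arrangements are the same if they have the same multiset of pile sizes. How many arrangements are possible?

7

Listing the qualifying partitions of 34:
34
24, 10
22, 12
20, 14
18, 16
14, 10, 10
12, 12, 10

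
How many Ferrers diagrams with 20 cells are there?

Systematic enumeration (by largest part, then next-largest, …) yields 627.

627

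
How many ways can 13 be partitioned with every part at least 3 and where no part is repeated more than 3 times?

10

Listing the qualifying partitions of 13:
13
10+3
9+4
8+5
7+6
7+3+3
6+4+3
5+5+3
5+4+4
4+3+3+3
Counting gives 10.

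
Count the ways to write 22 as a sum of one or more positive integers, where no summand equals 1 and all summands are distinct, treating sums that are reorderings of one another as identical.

48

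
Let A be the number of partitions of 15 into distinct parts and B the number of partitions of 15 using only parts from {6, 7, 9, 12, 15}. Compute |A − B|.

25

Partitions of 15 into distinct parts: 27.
Partitions of 15 using only parts from {6, 7, 9, 12, 15}: 2.
|27 − 2| = 25.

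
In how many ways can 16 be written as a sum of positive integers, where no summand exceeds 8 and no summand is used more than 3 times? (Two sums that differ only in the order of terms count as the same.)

A full systematic count gives 94.

94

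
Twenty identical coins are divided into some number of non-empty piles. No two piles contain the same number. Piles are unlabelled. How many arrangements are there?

A partial list (first 12 by largest part):
20
19, 1
18, 2
17, 3
17, 2, 1
16, 4
16, 3, 1
15, 5
15, 4, 1
15, 3, 2
14, 6
14, 5, 1
…and 52 more, for 64 total.

64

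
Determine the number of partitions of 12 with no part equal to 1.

The partitions of 12 that satisfy the conditions:
12
10+2
9+3
8+4
8+2+2
7+5
7+3+2
6+6
6+4+2
6+3+3
6+2+2+2
5+5+2
5+4+3
5+3+2+2
4+4+4
4+4+2+2
4+3+3+2
4+2+2+2+2
3+3+3+3
3+3+2+2+2
2+2+2+2+2+2
Counting gives 21.

21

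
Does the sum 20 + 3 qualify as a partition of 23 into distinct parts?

The parts sum to 23, and the condition 'all summands are distinct' holds.

Yes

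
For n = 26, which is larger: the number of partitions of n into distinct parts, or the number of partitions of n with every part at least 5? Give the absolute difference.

Partitions of 26 into distinct parts: 165.
Partitions of 26 with every part at least 5: 36.
|165 − 36| = 129.

129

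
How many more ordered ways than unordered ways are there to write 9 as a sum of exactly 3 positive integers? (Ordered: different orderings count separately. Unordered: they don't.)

Compositions: C(8,2) = 28.
Unordered (partitions into 3 parts): 7.
Difference: 28 − 7 = 21.

21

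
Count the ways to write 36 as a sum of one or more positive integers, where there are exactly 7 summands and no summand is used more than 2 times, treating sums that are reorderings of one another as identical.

701

A full systematic count gives 701.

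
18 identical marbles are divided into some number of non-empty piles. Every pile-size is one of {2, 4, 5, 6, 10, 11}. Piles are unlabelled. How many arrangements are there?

The partitions of 18 that satisfy the conditions:
11,5,2
10,6,2
10,4,4
10,4,2,2
10,2,2,2,2
6,6,6
6,6,4,2
6,6,2,2,2
6,5,5,2
6,4,4,4
6,4,4,2,2
6,4,2,2,2,2
6,2,2,2,2,2,2
5,5,4,4
5,5,4,2,2
5,5,2,2,2,2
4,4,4,4,2
4,4,4,2,2,2
4,4,2,2,2,2,2
4,2,2,2,2,2,2,2
2,2,2,2,2,2,2,2,2

21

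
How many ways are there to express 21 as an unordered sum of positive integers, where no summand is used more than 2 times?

243

Counting exhaustively, 243 partitions satisfy the conditions.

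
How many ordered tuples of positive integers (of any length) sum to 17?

65536

Each of the 16 gaps between 17 units is either a break or not: 2^16 = 65536.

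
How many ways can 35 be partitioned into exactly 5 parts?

Enumerating by decreasing first part gives 674 partitions in all.

674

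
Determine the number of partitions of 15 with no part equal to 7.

Enumerating by decreasing first part gives 154 partitions in all.

154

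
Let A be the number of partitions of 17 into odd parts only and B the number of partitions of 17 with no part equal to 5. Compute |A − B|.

Partitions of 17 into odd parts only: 38.
Partitions of 17 with no part equal to 5: 220.
|38 − 220| = 182.

182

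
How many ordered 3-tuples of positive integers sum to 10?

36

Equivalently, choose which 2 of the 9 gaps become plus signs: C(9,2) = 36.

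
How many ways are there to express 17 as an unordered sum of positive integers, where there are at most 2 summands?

9

Enumerating:
17
16,1
15,2
14,3
13,4
12,5
11,6
10,7
9,8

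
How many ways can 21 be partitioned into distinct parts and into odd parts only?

The partitions of 21 that satisfy the conditions:
21
17+3+1
15+5+1
13+7+1
13+5+3
11+9+1
11+7+3
9+7+5

8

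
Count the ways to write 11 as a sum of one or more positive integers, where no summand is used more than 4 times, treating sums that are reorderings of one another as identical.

44

There are too many to list fully; the first 12 (by largest part) are:
11
10, 1
9, 2
9, 1, 1
8, 3
8, 2, 1
8, 1, 1, 1
7, 4
7, 3, 1
7, 2, 2
7, 2, 1, 1
7, 1, 1, 1, 1
…and 32 more, for 44 total.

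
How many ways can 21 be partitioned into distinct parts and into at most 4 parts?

65

There are too many to list fully; the first 12 (by largest part) are:
21
20 + 1
19 + 2
18 + 3
18 + 2 + 1
17 + 4
17 + 3 + 1
16 + 5
16 + 4 + 1
16 + 3 + 2
15 + 6
15 + 5 + 1
…and 53 more, for 65 total.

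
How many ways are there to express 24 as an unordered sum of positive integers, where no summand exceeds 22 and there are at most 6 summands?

There are 530 such partitions.

530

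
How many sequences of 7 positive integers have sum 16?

5005

Place 6 bars in the 15 internal gaps of a row of 16 dots: C(15,6) = 5005.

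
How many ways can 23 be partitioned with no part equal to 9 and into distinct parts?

85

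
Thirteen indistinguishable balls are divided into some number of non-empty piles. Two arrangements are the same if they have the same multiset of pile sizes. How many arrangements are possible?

101

Counting exhaustively, 101 partitions satisfy the conditions.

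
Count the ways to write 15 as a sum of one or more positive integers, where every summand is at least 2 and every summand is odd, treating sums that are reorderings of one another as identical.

The partitions of 15 that satisfy the conditions:
15
9 + 3 + 3
7 + 5 + 3
5 + 5 + 5
3 + 3 + 3 + 3 + 3
Counting gives 5.

5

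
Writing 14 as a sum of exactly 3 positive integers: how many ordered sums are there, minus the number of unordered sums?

Compositions: C(13,2) = 78.
Partitions of 14 into exactly 3 parts: 16.
Difference: 78 − 16 = 62.

62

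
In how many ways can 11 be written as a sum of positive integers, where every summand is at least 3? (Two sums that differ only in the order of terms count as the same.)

6

Enumerating:
11
3 + 8
4 + 7
5 + 6
3 + 3 + 5
3 + 4 + 4
That's 6 in total.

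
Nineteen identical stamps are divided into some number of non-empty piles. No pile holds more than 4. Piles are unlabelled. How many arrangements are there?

There are 94 such partitions.

94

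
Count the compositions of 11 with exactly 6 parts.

252

A composition of 11 into 6 positive parts is chosen by placing 5 dividers among the 10 gaps between 11 units: C(10,5) = 252.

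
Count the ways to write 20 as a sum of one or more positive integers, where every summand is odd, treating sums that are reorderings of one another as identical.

There are too many to list fully; the first 12 (by largest part) are:
1, 19
3, 17
1, 1, 1, 17
5, 15
1, 1, 3, 15
1, 1, 1, 1, 1, 15
7, 13
1, 1, 5, 13
1, 3, 3, 13
1, 1, 1, 1, 3, 13
1, 1, 1, 1, 1, 1, 1, 13
9, 11
…and 52 more, for 64 total.

64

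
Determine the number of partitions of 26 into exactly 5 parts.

Enumerating by decreasing first part gives 221 partitions in all.

221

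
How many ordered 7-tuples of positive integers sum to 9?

28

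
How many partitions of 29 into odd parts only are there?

There are 256 such partitions.

256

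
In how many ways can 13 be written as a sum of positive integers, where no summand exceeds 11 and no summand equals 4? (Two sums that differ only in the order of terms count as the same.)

A partial list (first 12 by largest part):
11+2
11+1+1
10+3
10+2+1
10+1+1+1
9+3+1
9+2+2
9+2+1+1
9+1+1+1+1
8+5
8+3+2
8+3+1+1
…and 57 more, for 69 total.

69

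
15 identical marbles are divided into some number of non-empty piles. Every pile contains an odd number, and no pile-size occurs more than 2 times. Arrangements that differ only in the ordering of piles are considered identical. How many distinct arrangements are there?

9

Enumerating:
15
1, 1, 13
1, 3, 11
1, 5, 9
3, 3, 9
1, 7, 7
3, 5, 7
1, 1, 3, 3, 7
1, 1, 3, 5, 5
That's 9 in total.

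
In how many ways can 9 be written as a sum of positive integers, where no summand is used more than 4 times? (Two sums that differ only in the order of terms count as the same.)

25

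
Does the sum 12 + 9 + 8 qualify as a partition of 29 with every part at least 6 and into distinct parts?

Yes

The parts sum to 29, and the condition 'every summand is at least 6' holds; the condition 'all summands are distinct' holds.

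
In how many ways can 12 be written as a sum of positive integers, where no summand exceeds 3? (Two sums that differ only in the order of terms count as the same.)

The partitions of 12 that satisfy the conditions:
3 + 3 + 3 + 3
3 + 3 + 3 + 2 + 1
3 + 3 + 3 + 1 + 1 + 1
3 + 3 + 2 + 2 + 2
3 + 3 + 2 + 2 + 1 + 1
3 + 3 + 2 + 1 + 1 + 1 + 1
3 + 3 + 1 + 1 + 1 + 1 + 1 + 1
3 + 2 + 2 + 2 + 2 + 1
3 + 2 + 2 + 2 + 1 + 1 + 1
3 + 2 + 2 + 1 + 1 + 1 + 1 + 1
3 + 2 + 1 + 1 + 1 + 1 + 1 + 1 + 1
3 + 1 + 1 + 1 + 1 + 1 + 1 + 1 + 1 + 1
2 + 2 + 2 + 2 + 2 + 2
2 + 2 + 2 + 2 + 2 + 1 + 1
2 + 2 + 2 + 2 + 1 + 1 + 1 + 1
2 + 2 + 2 + 1 + 1 + 1 + 1 + 1 + 1
2 + 2 + 1 + 1 + 1 + 1 + 1 + 1 + 1 + 1
2 + 1 + 1 + 1 + 1 + 1 + 1 + 1 + 1 + 1 + 1
1 + 1 + 1 + 1 + 1 + 1 + 1 + 1 + 1 + 1 + 1 + 1
That's 19 in total.

19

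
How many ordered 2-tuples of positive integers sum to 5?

Place 1 bars in the 4 internal gaps of a row of 5 dots: C(4,1) = 4.

4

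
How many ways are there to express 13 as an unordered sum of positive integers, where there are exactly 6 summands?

14

The partitions of 13 that satisfy the conditions:
8+1+1+1+1+1
7+2+1+1+1+1
6+3+1+1+1+1
6+2+2+1+1+1
5+4+1+1+1+1
5+3+2+1+1+1
5+2+2+2+1+1
4+4+2+1+1+1
4+3+3+1+1+1
4+3+2+2+1+1
4+2+2+2+2+1
3+3+3+2+1+1
3+3+2+2+2+1
3+2+2+2+2+2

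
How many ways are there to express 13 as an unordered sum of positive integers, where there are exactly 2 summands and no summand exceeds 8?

The partitions of 13 that satisfy the conditions:
5+8
6+7

2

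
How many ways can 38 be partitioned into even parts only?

490

Enumerating by decreasing first part gives 490 partitions in all.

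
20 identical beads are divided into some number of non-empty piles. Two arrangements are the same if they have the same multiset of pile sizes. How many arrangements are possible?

Counting exhaustively, 627 partitions satisfy the conditions.

627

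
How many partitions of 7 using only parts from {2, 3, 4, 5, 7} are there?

4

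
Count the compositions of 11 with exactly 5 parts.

Equivalently, choose which 4 of the 10 gaps become plus signs: C(10,4) = 210.

210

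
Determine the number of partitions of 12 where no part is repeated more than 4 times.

There are too many to list fully; the first 12 (by largest part) are:
12
11+1
10+2
10+1+1
9+3
9+2+1
9+1+1+1
8+4
8+3+1
8+2+2
8+2+1+1
8+1+1+1+1
…and 48 more, for 60 total.

60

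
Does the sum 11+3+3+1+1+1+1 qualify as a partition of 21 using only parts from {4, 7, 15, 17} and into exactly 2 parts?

No

The parts sum to 21, and the condition 'each summand belongs to {4, 7, 15, 17}' is violated.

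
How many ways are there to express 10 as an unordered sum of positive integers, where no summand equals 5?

35

There are too many to list fully; the first 12 (by largest part) are:
10
1, 9
2, 8
1, 1, 8
3, 7
1, 2, 7
1, 1, 1, 7
4, 6
1, 3, 6
2, 2, 6
1, 1, 2, 6
1, 1, 1, 1, 6
…and 23 more, for 35 total.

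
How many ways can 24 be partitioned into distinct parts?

122

Enumerating by decreasing first part gives 122 partitions in all.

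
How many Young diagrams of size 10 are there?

42

A partial list (first 12 by largest part):
10
9+1
8+2
8+1+1
7+3
7+2+1
7+1+1+1
6+4
6+3+1
6+2+2
6+2+1+1
6+1+1+1+1
…and 30 more, for 42 total.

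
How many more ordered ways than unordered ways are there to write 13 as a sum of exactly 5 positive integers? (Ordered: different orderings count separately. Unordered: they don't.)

Ordered (compositions into 5 parts): C(12,4) = 495.
Unordered (partitions into 5 parts): 18.
Difference: 495 − 18 = 477.

477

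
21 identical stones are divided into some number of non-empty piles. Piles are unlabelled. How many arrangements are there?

792

Systematic enumeration (by largest part, then next-largest, …) yields 792.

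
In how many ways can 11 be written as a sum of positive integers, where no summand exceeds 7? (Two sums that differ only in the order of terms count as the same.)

49

A partial list (first 12 by largest part):
7 + 4
7 + 3 + 1
7 + 2 + 2
7 + 2 + 1 + 1
7 + 1 + 1 + 1 + 1
6 + 5
6 + 4 + 1
6 + 3 + 2
6 + 3 + 1 + 1
6 + 2 + 2 + 1
6 + 2 + 1 + 1 + 1
6 + 1 + 1 + 1 + 1 + 1
…and 37 more, for 49 total.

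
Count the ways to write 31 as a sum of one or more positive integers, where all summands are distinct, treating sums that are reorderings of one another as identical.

340

A full systematic count gives 340.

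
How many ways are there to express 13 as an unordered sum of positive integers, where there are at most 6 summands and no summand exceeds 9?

A partial list (first 12 by largest part):
9, 4
9, 3, 1
9, 2, 2
9, 2, 1, 1
9, 1, 1, 1, 1
8, 5
8, 4, 1
8, 3, 2
8, 3, 1, 1
8, 2, 2, 1
8, 2, 1, 1, 1
8, 1, 1, 1, 1, 1
…and 52 more, for 64 total.

64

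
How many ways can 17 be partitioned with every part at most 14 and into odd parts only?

A partial list (first 12 by largest part):
13, 3, 1
13, 1, 1, 1, 1
11, 5, 1
11, 3, 3
11, 3, 1, 1, 1
11, 1, 1, 1, 1, 1, 1
9, 7, 1
9, 5, 3
9, 5, 1, 1, 1
9, 3, 3, 1, 1
9, 3, 1, 1, 1, 1, 1
9, 1, 1, 1, 1, 1, 1, 1, 1
…and 24 more, for 36 total.

36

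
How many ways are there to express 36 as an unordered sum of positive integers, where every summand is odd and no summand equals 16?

668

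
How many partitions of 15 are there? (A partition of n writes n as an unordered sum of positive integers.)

176

A full systematic count gives 176.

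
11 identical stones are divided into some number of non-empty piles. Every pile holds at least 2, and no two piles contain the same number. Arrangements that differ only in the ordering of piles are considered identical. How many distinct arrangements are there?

The partitions of 11 that satisfy the conditions:
11
2, 9
3, 8
4, 7
5, 6
2, 3, 6
2, 4, 5

7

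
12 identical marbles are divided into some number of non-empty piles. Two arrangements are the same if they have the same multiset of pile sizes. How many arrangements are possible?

77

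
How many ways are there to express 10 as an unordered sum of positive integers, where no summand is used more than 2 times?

Enumerating:
10
1 + 9
2 + 8
1 + 1 + 8
3 + 7
1 + 2 + 7
4 + 6
1 + 3 + 6
2 + 2 + 6
1 + 1 + 2 + 6
5 + 5
1 + 4 + 5
2 + 3 + 5
1 + 1 + 3 + 5
1 + 2 + 2 + 5
2 + 4 + 4
1 + 1 + 4 + 4
3 + 3 + 4
1 + 2 + 3 + 4
1 + 1 + 2 + 2 + 4
2 + 2 + 3 + 3
1 + 1 + 2 + 3 + 3
That's 22 in total.

22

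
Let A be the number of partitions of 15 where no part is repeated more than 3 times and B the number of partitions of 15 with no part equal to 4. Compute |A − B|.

15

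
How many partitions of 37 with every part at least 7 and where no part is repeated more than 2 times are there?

57

There are too many to list fully; the first 12 (by largest part) are:
37
30,7
29,8
28,9
27,10
26,11
25,12
24,13
23,14
23,7,7
22,15
22,8,7
…and 45 more, for 57 total.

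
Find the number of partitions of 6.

11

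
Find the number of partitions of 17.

Systematic enumeration (by largest part, then next-largest, …) yields 297.

297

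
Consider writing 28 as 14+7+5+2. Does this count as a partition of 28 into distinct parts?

The parts sum to 28, and the condition 'all summands are distinct' holds.

Yes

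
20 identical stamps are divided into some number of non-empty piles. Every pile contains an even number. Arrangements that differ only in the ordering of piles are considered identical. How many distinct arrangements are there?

A partial list (first 12 by largest part):
20
2, 18
4, 16
2, 2, 16
6, 14
2, 4, 14
2, 2, 2, 14
8, 12
2, 6, 12
4, 4, 12
2, 2, 4, 12
2, 2, 2, 2, 12
…and 30 more, for 42 total.

42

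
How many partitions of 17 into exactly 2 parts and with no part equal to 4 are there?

7

Enumerating:
1 + 16
2 + 15
3 + 14
5 + 12
6 + 11
7 + 10
8 + 9
Counting gives 7.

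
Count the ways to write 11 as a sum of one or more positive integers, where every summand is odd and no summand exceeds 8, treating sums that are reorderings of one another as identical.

10

Listing the qualifying partitions of 11:
7+3+1
7+1+1+1+1
5+5+1
5+3+3
5+3+1+1+1
5+1+1+1+1+1+1
3+3+3+1+1
3+3+1+1+1+1+1
3+1+1+1+1+1+1+1+1
1+1+1+1+1+1+1+1+1+1+1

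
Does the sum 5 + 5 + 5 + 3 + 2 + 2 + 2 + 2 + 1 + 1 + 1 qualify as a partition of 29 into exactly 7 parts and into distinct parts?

No

The parts sum to 29, and the condition 'there are exactly 7 summands' is violated.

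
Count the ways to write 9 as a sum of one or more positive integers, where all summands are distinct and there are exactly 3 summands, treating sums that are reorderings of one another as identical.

3

Listing the qualifying partitions of 9:
6, 2, 1
5, 3, 1
4, 3, 2
Counting gives 3.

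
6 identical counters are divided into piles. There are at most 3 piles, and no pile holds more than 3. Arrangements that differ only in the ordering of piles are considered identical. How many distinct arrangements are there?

They are:
3 + 3
3 + 2 + 1
2 + 2 + 2
That's 3 in total.

3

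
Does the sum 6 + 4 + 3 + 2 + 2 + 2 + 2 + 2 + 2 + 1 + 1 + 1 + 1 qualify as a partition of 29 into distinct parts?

No

The parts sum to 29, and the condition 'all summands are distinct' is violated.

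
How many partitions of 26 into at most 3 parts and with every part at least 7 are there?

13

Enumerating:
26
7,19
8,18
9,17
10,16
11,15
12,14
13,13
7,7,12
7,8,11
7,9,10
8,8,10
8,9,9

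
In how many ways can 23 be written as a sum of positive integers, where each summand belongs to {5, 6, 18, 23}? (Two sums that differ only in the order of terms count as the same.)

3

Enumerating:
23
5, 18
5, 6, 6, 6
That's 3 in total.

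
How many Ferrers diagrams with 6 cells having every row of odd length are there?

4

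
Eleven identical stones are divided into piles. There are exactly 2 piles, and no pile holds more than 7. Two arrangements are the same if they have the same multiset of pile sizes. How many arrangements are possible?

2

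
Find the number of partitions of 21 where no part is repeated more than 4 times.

There are 505 such partitions.

505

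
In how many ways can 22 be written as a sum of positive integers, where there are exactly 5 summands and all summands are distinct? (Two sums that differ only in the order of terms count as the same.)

Listing the qualifying partitions of 22:
12, 4, 3, 2, 1
11, 5, 3, 2, 1
10, 6, 3, 2, 1
10, 5, 4, 2, 1
9, 7, 3, 2, 1
9, 6, 4, 2, 1
9, 5, 4, 3, 1
8, 7, 4, 2, 1
8, 6, 5, 2, 1
8, 6, 4, 3, 1
8, 5, 4, 3, 2
7, 6, 5, 3, 1
7, 6, 4, 3, 2

13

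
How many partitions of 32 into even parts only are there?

A full systematic count gives 231.

231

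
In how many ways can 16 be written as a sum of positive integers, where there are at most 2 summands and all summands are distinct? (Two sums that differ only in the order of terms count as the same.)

8

They are:
16
15+1
14+2
13+3
12+4
11+5
10+6
9+7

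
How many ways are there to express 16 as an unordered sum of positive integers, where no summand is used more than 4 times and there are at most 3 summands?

30

A partial list (first 12 by largest part):
16
1+15
2+14
1+1+14
3+13
1+2+13
4+12
1+3+12
2+2+12
5+11
1+4+11
2+3+11
…and 18 more, for 30 total.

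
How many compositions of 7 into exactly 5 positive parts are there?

15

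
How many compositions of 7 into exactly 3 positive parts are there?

15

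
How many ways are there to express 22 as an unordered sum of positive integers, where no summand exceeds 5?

255

A full systematic count gives 255.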